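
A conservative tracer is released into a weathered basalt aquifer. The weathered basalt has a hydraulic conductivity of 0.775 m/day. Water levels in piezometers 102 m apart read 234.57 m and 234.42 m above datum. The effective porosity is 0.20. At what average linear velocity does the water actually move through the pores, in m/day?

Hydraulic gradient i = (234.57 − 234.42) / 102 = 0.15 / 102 = 0.001471.
Darcy flux q = K · i = 0.7750 × 0.001471 = 0.001140 m/day.
Seepage velocity v = q / n_e = 0.001140 / 0.20 = 0.005699 m/day.

0.00570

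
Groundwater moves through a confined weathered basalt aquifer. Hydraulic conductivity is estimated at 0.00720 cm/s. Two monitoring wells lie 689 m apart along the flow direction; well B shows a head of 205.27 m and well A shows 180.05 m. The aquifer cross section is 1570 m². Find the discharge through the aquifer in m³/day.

Convert K: 0.00720 cm/s × 864 = 6.221 m/day.
Hydraulic gradient i = (205.27 − 180.05) / 689 = 25.22 / 689 = 0.03660.
Darcy's law: Q = K · A · i = 6.221 × 1570 × 0.03660 = 357.5 m³/day.

357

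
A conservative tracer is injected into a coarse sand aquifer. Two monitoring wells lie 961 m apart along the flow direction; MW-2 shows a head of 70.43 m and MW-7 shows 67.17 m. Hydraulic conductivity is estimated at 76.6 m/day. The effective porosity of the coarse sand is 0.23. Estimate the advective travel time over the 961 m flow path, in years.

Hydraulic gradient i = (70.43 − 67.17) / 961 = 3.26 / 961 = 0.003392.
Darcy flux q = K · i = 76.60 × 0.003392 = 0.2599 m/day.
Seepage velocity v = q / n_e = 0.2599 / 0.23 = 1.130 m/day.
Travel time t = L / v = 961 / 1.130 = 850.6 days = 2.329 years.

2.33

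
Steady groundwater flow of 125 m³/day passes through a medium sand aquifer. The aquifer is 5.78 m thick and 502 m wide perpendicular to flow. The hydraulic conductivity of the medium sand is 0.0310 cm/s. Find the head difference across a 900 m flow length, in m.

Convert K: 0.0310 cm/s × 864 = 26.78 m/day.
Cross-sectional area A = 502 × 5.78 = 2902 m².
From Q = K·A·i, i = Q / (K·A) = 125 / (26.78 × 2902) = 0.001608.
Head loss Δh = i · L = 0.001608 × 900 = 1.448 m.

1.45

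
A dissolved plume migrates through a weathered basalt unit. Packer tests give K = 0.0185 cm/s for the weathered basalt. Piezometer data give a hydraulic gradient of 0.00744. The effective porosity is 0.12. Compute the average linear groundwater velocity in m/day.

Convert K: 0.0185 cm/s × 864 = 15.98 m/day.
Hydraulic gradient i = 0.00744.
Darcy flux q = K · i = 15.98 × 0.007440 = 0.1189 m/day.
Seepage velocity v = q / n_e = 0.1189 / 0.12 = 0.9910 m/day.

0.991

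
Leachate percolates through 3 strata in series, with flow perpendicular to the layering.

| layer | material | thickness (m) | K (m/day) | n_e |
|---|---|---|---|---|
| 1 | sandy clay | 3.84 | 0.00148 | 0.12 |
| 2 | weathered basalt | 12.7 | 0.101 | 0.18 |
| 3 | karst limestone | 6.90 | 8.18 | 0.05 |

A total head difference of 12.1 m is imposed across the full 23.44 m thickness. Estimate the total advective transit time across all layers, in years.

With flow normal to the layers, continuity requires the same specific discharge q through every layer.
Σ(b_i/K_i) = 3.84/0.00148 + 12.7/0.101 + 6.90/8.18 = 2721 d.
q = Δh / Σ(b_i/K_i) = 12.1 / 2721 = 0.004447 m/day.
In each layer the seepage velocity is v_i = q/n_i, so the layer transit time is t_i = b_i·n_i / q:
  layer 1 (sandy clay): t_1 = 3.84 × 0.12 / 0.004447 = 103.6 d
  layer 2 (weathered basalt): t_2 = 12.7 × 0.18 / 0.004447 = 514.1 d
  layer 3 (karst limestone): t_3 = 6.90 × 0.05 / 0.004447 = 77.59 d
Total t = Σ t_i = 695.3 days = 1.904 years.

1.90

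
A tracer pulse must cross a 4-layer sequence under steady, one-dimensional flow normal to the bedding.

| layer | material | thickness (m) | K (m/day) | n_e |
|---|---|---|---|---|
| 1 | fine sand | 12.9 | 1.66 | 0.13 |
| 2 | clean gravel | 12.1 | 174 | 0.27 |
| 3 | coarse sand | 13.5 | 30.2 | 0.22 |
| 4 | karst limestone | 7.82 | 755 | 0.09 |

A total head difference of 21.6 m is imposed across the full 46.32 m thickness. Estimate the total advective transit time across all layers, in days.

With flow normal to the layers, continuity requires the same specific discharge q through every layer.
Σ(b_i/K_i) = 12.9/1.66 + 12.1/174 + 13.5/30.2 + 7.82/755 = 8.298 d.
q = Δh / Σ(b_i/K_i) = 21.6 / 8.298 = 2.603 m/day.
In each layer the seepage velocity is v_i = q/n_i, so the layer transit time is t_i = b_i·n_i / q:
  layer 1 (fine sand): t_1 = 12.9 × 0.13 / 2.603 = 0.6442 d
  layer 2 (clean gravel): t_2 = 12.1 × 0.27 / 2.603 = 1.255 d
  layer 3 (coarse sand): t_3 = 13.5 × 0.22 / 2.603 = 1.141 d
  layer 4 (karst limestone): t_4 = 7.82 × 0.09 / 2.603 = 0.2704 d
Total t = Σ t_i = 3.311 days.

3.31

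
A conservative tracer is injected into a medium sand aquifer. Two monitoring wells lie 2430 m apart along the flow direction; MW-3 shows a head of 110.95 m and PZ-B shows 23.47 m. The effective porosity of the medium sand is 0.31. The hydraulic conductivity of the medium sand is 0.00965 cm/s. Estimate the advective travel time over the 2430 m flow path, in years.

Convert K: 0.00965 cm/s × 864 = 8.338 m/day.
Hydraulic gradient i = (110.95 − 23.47) / 2430 = 87.48 / 2430 = 0.03600.
Darcy flux q = K · i = 8.338 × 0.03600 = 0.3002 m/day.
Seepage velocity v = q / n_e = 0.3002 / 0.31 = 0.9682 m/day.
Travel time t = L / v = 2430 / 0.9682 = 2510 days = 6.871 years.

6.87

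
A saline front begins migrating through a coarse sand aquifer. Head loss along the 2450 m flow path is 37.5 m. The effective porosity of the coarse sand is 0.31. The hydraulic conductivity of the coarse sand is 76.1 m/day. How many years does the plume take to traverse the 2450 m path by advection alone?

1.79

Hydraulic gradient i = Δh / L = 37.5 / 2450 = 0.01531.
Darcy flux q = K · i = 76.10 × 0.01531 = 1.165 m/day.
Seepage velocity v = q / n_e = 1.165 / 0.31 = 3.757 m/day.
Travel time t = L / v = 2450 / 3.757 = 652.0 days = 1.785 years.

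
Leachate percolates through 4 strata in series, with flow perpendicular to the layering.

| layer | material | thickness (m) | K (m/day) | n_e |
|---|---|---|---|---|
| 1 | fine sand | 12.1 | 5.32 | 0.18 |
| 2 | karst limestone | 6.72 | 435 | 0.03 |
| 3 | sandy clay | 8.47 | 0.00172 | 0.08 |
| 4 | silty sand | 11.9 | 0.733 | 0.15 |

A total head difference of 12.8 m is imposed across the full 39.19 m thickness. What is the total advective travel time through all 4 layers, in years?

With flow normal to the layers, continuity requires the same specific discharge q through every layer.
Σ(b_i/K_i) = 12.1/5.32 + 6.72/435 + 8.47/0.00172 + 11.9/0.733 = 4943 d.
q = Δh / Σ(b_i/K_i) = 12.8 / 4943 = 0.002590 m/day.
In each layer the seepage velocity is v_i = q/n_i, so the layer transit time is t_i = b_i·n_i / q:
  layer 1 (fine sand): t_1 = 12.1 × 0.18 / 0.002590 = 841.1 d
  layer 2 (karst limestone): t_2 = 6.72 × 0.03 / 0.002590 = 77.85 d
  layer 3 (sandy clay): t_3 = 8.47 × 0.08 / 0.002590 = 261.7 d
  layer 4 (silty sand): t_4 = 11.9 × 0.15 / 0.002590 = 689.3 d
Total t = Σ t_i = 1870 days = 5.120 years.

5.12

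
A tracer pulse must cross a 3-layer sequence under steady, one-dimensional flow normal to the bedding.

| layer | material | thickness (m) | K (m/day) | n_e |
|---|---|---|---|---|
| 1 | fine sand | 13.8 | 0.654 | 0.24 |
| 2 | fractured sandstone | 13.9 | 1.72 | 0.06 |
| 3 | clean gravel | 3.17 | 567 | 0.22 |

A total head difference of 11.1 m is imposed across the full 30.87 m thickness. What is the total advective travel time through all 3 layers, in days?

With flow normal to the layers, continuity requires the same specific discharge q through every layer.
Σ(b_i/K_i) = 13.8/0.654 + 13.9/1.72 + 3.17/567 = 29.19 d.
q = Δh / Σ(b_i/K_i) = 11.1 / 29.19 = 0.3803 m/day.
In each layer the seepage velocity is v_i = q/n_i, so the layer transit time is t_i = b_i·n_i / q:
  layer 1 (fine sand): t_1 = 13.8 × 0.24 / 0.3803 = 8.709 d
  layer 2 (fractured sandstone): t_2 = 13.9 × 0.06 / 0.3803 = 2.193 d
  layer 3 (clean gravel): t_3 = 3.17 × 0.22 / 0.3803 = 1.834 d
Total t = Σ t_i = 12.74 days.

12.7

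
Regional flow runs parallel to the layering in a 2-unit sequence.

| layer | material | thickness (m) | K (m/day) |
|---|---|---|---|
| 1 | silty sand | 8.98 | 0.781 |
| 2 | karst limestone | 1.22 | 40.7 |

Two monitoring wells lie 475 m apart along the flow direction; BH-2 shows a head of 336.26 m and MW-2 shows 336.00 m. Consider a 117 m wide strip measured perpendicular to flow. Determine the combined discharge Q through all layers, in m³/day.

3.63

Flow is parallel to layering, so each bed carries its own Darcy discharge and the transmissivities add.
Σ(K_i·b_i) = 0.781×8.98 + 40.7×1.22 = 56.67 m²/day.
Hydraulic gradient i = (336.26 − 336.00) / 475 = 0.26 / 475 = 0.0005474.
Q = Σ(K_i·b_i) · W · i = 56.67 × 117 × 0.0005474 = 3.629 m³/day.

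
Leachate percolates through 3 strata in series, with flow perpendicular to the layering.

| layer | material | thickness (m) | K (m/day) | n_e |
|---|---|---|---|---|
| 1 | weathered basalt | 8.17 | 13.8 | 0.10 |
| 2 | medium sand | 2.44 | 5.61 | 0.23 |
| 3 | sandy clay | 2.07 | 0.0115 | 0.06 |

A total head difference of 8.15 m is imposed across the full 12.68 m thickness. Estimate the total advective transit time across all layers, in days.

With flow normal to the layers, continuity requires the same specific discharge q through every layer.
Σ(b_i/K_i) = 8.17/13.8 + 2.44/5.61 + 2.07/0.0115 = 181.0 d.
q = Δh / Σ(b_i/K_i) = 8.15 / 181.0 = 0.04502 m/day.
In each layer the seepage velocity is v_i = q/n_i, so the layer transit time is t_i = b_i·n_i / q:
  layer 1 (weathered basalt): t_1 = 8.17 × 0.10 / 0.04502 = 18.15 d
  layer 2 (medium sand): t_2 = 2.44 × 0.23 / 0.04502 = 12.47 d
  layer 3 (sandy clay): t_3 = 2.07 × 0.06 / 0.04502 = 2.759 d
Total t = Σ t_i = 33.37 days.

33.4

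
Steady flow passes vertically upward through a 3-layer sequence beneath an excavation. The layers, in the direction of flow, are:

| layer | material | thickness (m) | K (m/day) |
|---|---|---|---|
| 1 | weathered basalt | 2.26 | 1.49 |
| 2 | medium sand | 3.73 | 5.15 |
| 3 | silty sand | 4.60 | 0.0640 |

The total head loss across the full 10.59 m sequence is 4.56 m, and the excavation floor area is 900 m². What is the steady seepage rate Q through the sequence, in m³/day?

55.4

Flow is perpendicular to layering, so the layers act in series and the equivalent K is the thickness-weighted harmonic mean.
Total thickness L = 2.26 + 3.73 + 4.60 = 10.59 m.
Σ(b_i/K_i) = 2.26/1.49 + 3.73/5.15 + 4.60/0.0640 = 74.12 d.
K_eq = L / Σ(b_i/K_i) = 10.59 / 74.12 = 0.1429 m/day.
Q = K_eq · A · (Δh/L) = 0.1429 × 900 × (4.56/10.59) = 55.37 m³/day.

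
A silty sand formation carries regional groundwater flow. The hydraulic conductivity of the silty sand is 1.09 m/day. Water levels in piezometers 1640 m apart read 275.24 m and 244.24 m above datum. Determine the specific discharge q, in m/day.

Hydraulic gradient i = (275.24 − 244.24) / 1640 = 31 / 1640 = 0.01890.
Specific discharge q = K · i = 1.090 × 0.01890 = 0.02060 m/day.

0.0206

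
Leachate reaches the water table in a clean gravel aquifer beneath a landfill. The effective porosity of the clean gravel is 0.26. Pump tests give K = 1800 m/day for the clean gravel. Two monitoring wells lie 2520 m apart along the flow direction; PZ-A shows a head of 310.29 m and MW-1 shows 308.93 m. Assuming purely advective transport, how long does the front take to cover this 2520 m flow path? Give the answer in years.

Hydraulic gradient i = (310.29 − 308.93) / 2520 = 1.36 / 2520 = 0.0005397.
Darcy flux q = K · i = 1800 × 0.0005397 = 0.9714 m/day.
Seepage velocity v = q / n_e = 0.9714 / 0.26 = 3.736 m/day.
Travel time t = L / v = 2520 / 3.736 = 674.5 days = 1.847 years.

1.85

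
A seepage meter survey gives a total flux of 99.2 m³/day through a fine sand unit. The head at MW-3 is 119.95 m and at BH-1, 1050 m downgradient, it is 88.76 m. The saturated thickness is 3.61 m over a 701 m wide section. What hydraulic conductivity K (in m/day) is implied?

1.32

Cross-sectional area A = 701 × 3.61 = 2531 m².
Hydraulic gradient i = (119.95 − 88.76) / 1050 = 31.19 / 1050 = 0.02970.
From Q = K·A·i, K = Q / (A·i) = 99.2 / (2531 × 0.02970) = 1.320 m/day.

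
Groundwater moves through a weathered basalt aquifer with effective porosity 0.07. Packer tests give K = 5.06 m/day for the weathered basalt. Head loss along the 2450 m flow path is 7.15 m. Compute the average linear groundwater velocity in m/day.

0.211

Hydraulic gradient i = Δh / L = 7.15 / 2450 = 0.002918.
Darcy flux q = K · i = 5.060 × 0.002918 = 0.01477 m/day.
Seepage velocity v = q / n_e = 0.01477 / 0.07 = 0.2110 m/day.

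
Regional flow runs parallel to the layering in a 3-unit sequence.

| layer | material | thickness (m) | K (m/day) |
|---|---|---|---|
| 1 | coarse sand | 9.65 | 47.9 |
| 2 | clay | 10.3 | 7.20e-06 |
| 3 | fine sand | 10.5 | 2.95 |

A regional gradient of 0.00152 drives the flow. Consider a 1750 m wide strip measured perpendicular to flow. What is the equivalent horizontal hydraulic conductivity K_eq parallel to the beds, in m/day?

Flow is parallel to layering, so each bed carries its own Darcy discharge and the transmissivities add.
Σ(K_i·b_i) = 47.9×9.65 + 7.20e-06×10.3 + 2.95×10.5 = 493.2 m²/day.
Total thickness b = 30.45 m, so K_eq = Σ(K_i·b_i)/b = 16.20 m/day.

16.2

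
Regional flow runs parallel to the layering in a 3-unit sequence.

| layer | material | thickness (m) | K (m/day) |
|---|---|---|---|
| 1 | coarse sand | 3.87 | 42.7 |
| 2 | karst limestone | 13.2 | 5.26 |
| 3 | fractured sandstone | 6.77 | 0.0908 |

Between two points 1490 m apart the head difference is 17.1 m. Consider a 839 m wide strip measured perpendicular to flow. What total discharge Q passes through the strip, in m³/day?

Flow is parallel to layering, so each bed carries its own Darcy discharge and the transmissivities add.
Σ(K_i·b_i) = 42.7×3.87 + 5.26×13.2 + 0.0908×6.77 = 235.3 m²/day.
Hydraulic gradient i = Δh / L = 17.1 / 1490 = 0.01148.
Q = Σ(K_i·b_i) · W · i = 235.3 × 839 × 0.01148 = 2266 m³/day.

2270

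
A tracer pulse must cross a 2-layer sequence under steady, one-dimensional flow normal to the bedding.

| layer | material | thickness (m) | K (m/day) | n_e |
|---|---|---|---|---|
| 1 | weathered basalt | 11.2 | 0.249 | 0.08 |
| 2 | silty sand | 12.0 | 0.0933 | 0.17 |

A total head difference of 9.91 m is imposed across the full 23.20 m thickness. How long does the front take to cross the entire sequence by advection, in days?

With flow normal to the layers, continuity requires the same specific discharge q through every layer.
Σ(b_i/K_i) = 11.2/0.249 + 12.0/0.0933 = 173.6 d.
q = Δh / Σ(b_i/K_i) = 9.91 / 173.6 = 0.05709 m/day.
In each layer the seepage velocity is v_i = q/n_i, so the layer transit time is t_i = b_i·n_i / q:
  layer 1 (weathered basalt): t_1 = 11.2 × 0.08 / 0.05709 = 15.70 d
  layer 2 (silty sand): t_2 = 12.0 × 0.17 / 0.05709 = 35.74 d
Total t = Σ t_i = 51.43 days.

51.4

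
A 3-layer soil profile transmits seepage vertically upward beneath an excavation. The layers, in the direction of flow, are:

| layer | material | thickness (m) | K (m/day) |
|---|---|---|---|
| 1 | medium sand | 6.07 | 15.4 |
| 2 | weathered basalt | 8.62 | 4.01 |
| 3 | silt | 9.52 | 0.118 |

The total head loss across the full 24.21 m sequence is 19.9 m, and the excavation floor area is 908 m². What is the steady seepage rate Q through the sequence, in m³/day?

217

Flow is perpendicular to layering, so the layers act in series and the equivalent K is the thickness-weighted harmonic mean.
Total thickness L = 6.07 + 8.62 + 9.52 = 24.21 m.
Σ(b_i/K_i) = 6.07/15.4 + 8.62/4.01 + 9.52/0.118 = 83.22 d.
K_eq = L / Σ(b_i/K_i) = 24.21 / 83.22 = 0.2909 m/day.
Q = K_eq · A · (Δh/L) = 0.2909 × 908 × (19.9/24.21) = 217.1 m³/day.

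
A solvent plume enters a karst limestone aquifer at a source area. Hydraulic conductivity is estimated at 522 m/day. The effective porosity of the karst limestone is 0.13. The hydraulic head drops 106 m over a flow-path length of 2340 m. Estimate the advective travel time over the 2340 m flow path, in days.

12.9

Hydraulic gradient i = Δh / L = 106 / 2340 = 0.04530.
Darcy flux q = K · i = 522.0 × 0.04530 = 23.65 m/day.
Seepage velocity v = q / n_e = 23.65 / 0.13 = 181.9 m/day.
Travel time t = L / v = 2340 / 181.9 = 12.86 days.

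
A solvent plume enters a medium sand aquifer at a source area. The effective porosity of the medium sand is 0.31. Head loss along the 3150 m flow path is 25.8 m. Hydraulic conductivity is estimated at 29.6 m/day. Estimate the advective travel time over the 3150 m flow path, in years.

11.0

Hydraulic gradient i = Δh / L = 25.8 / 3150 = 0.008190.
Darcy flux q = K · i = 29.60 × 0.008190 = 0.2424 m/day.
Seepage velocity v = q / n_e = 0.2424 / 0.31 = 0.7821 m/day.
Travel time t = L / v = 3150 / 0.7821 = 4028 days = 11.03 years.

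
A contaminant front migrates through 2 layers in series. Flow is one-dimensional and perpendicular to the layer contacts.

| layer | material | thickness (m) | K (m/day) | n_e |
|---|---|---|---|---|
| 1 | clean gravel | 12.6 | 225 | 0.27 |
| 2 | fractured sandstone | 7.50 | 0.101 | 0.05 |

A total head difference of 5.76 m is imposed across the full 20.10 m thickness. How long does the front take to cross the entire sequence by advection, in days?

With flow normal to the layers, continuity requires the same specific discharge q through every layer.
Σ(b_i/K_i) = 12.6/225 + 7.50/0.101 = 74.31 d.
q = Δh / Σ(b_i/K_i) = 5.76 / 74.31 = 0.07751 m/day.
In each layer the seepage velocity is v_i = q/n_i, so the layer transit time is t_i = b_i·n_i / q:
  layer 1 (clean gravel): t_1 = 12.6 × 0.27 / 0.07751 = 43.89 d
  layer 2 (fractured sandstone): t_2 = 7.50 × 0.05 / 0.07751 = 4.838 d
Total t = Σ t_i = 48.73 days.

48.7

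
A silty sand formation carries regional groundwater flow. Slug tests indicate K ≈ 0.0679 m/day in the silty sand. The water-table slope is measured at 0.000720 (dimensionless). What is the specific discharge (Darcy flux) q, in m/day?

Hydraulic gradient i = 0.000720.
Specific discharge q = K · i = 0.06790 × 0.0007200 = 4.889e-05 m/day.

4.89e-05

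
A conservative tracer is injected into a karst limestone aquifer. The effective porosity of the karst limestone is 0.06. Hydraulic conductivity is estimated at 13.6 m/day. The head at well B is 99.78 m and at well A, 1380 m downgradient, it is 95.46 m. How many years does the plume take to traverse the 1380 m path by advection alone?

Hydraulic gradient i = (99.78 − 95.46) / 1380 = 4.32 / 1380 = 0.003130.
Darcy flux q = K · i = 13.60 × 0.003130 = 0.04257 m/day.
Seepage velocity v = q / n_e = 0.04257 / 0.06 = 0.7096 m/day.
Travel time t = L / v = 1380 / 0.7096 = 1945 days = 5.325 years.

5.32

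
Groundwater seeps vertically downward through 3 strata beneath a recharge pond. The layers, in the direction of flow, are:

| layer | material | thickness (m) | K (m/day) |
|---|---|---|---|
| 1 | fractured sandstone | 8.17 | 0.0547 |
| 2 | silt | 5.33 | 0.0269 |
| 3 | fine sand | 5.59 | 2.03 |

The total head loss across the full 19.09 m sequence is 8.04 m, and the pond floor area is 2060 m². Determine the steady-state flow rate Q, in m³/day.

47.3

Flow is perpendicular to layering, so the layers act in series and the equivalent K is the thickness-weighted harmonic mean.
Total thickness L = 8.17 + 5.33 + 5.59 = 19.09 m.
Σ(b_i/K_i) = 8.17/0.0547 + 5.33/0.0269 + 5.59/2.03 = 350.3 d.
K_eq = L / Σ(b_i/K_i) = 19.09 / 350.3 = 0.05450 m/day.
Q = K_eq · A · (Δh/L) = 0.05450 × 2060 × (8.04/19.09) = 47.29 m³/day.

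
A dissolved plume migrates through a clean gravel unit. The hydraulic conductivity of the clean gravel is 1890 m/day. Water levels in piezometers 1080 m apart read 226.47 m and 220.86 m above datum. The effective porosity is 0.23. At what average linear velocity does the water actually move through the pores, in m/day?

Hydraulic gradient i = (226.47 − 220.86) / 1080 = 5.61 / 1080 = 0.005194.
Darcy flux q = K · i = 1890 × 0.005194 = 9.818 m/day.
Seepage velocity v = q / n_e = 9.818 / 0.23 = 42.68 m/day.

42.7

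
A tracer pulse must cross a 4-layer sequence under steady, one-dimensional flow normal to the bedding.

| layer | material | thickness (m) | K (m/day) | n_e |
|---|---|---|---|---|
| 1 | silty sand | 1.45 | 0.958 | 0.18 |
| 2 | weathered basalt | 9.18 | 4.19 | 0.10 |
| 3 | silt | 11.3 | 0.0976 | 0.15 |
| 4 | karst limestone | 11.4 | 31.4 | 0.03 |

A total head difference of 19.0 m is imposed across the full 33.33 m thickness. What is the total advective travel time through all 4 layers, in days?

20.3

With flow normal to the layers, continuity requires the same specific discharge q through every layer.
Σ(b_i/K_i) = 1.45/0.958 + 9.18/4.19 + 11.3/0.0976 + 11.4/31.4 = 119.8 d.
q = Δh / Σ(b_i/K_i) = 19.0 / 119.8 = 0.1585 m/day.
In each layer the seepage velocity is v_i = q/n_i, so the layer transit time is t_i = b_i·n_i / q:
  layer 1 (silty sand): t_1 = 1.45 × 0.18 / 0.1585 = 1.646 d
  layer 2 (weathered basalt): t_2 = 9.18 × 0.10 / 0.1585 = 5.790 d
  layer 3 (silt): t_3 = 11.3 × 0.15 / 0.1585 = 10.69 d
  layer 4 (karst limestone): t_4 = 11.4 × 0.03 / 0.1585 = 2.157 d
Total t = Σ t_i = 20.29 days.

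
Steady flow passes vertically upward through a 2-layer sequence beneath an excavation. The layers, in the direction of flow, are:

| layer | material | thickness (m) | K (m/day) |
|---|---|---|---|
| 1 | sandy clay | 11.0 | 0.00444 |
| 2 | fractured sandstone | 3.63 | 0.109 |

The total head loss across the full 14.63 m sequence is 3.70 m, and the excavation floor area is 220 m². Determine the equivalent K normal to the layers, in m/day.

0.00583

Flow is perpendicular to layering, so the layers act in series and the equivalent K is the thickness-weighted harmonic mean.
Total thickness L = 11.0 + 3.63 = 14.63 m.
Σ(b_i/K_i) = 11.0/0.00444 + 3.63/0.109 = 2511 d.
K_eq = L / Σ(b_i/K_i) = 14.63 / 2511 = 0.005827 m/day.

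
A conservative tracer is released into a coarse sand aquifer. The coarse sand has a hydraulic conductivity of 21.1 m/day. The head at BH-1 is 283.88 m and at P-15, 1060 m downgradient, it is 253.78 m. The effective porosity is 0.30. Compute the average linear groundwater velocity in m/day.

Hydraulic gradient i = (283.88 − 253.78) / 1060 = 30.1 / 1060 = 0.02840.
Darcy flux q = K · i = 21.10 × 0.02840 = 0.5992 m/day.
Seepage velocity v = q / n_e = 0.5992 / 0.30 = 1.997 m/day.

2.00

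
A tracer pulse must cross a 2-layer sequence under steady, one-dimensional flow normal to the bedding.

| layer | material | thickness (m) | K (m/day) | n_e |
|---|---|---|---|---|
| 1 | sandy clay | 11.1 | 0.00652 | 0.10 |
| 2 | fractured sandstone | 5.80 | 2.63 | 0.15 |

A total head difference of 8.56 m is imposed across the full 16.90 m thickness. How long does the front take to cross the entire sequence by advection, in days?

394

With flow normal to the layers, continuity requires the same specific discharge q through every layer.
Σ(b_i/K_i) = 11.1/0.00652 + 5.80/2.63 = 1705 d.
q = Δh / Σ(b_i/K_i) = 8.56 / 1705 = 0.005022 m/day.
In each layer the seepage velocity is v_i = q/n_i, so the layer transit time is t_i = b_i·n_i / q:
  layer 1 (sandy clay): t_1 = 11.1 × 0.10 / 0.005022 = 221.0 d
  layer 2 (fractured sandstone): t_2 = 5.80 × 0.15 / 0.005022 = 173.3 d
Total t = Σ t_i = 394.3 days.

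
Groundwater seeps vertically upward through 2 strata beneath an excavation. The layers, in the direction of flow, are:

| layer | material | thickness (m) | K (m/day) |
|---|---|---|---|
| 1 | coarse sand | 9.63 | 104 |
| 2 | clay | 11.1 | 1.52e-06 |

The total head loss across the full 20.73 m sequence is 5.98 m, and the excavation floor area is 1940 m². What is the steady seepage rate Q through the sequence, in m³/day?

0.00159

Flow is perpendicular to layering, so the layers act in series and the equivalent K is the thickness-weighted harmonic mean.
Total thickness L = 9.63 + 11.1 = 20.73 m.
Σ(b_i/K_i) = 9.63/104 + 11.1/1.52e-06 = 7.303e+06 d.
K_eq = L / Σ(b_i/K_i) = 20.73 / 7.303e+06 = 2.839e-06 m/day.
Q = K_eq · A · (Δh/L) = 2.839e-06 × 1940 × (5.98/20.73) = 0.001589 m³/day.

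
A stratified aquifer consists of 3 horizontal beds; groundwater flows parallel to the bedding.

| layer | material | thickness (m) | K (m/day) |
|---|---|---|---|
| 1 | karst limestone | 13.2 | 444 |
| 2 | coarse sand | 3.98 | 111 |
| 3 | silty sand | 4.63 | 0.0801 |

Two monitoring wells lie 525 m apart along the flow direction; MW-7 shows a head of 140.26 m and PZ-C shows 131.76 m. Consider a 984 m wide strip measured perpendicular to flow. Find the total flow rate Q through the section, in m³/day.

Flow is parallel to layering, so each bed carries its own Darcy discharge and the transmissivities add.
Σ(K_i·b_i) = 444×13.2 + 111×3.98 + 0.0801×4.63 = 6303 m²/day.
Hydraulic gradient i = (140.26 − 131.76) / 525 = 8.5 / 525 = 0.01619.
Q = Σ(K_i·b_i) · W · i = 6303 × 984 × 0.01619 = 1.004e+05 m³/day.

100000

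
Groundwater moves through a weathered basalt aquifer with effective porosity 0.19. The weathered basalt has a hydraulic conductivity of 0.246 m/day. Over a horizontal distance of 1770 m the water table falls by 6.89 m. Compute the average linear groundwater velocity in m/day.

Hydraulic gradient i = Δh / L = 6.89 / 1770 = 0.003893.
Darcy flux q = K · i = 0.2460 × 0.003893 = 0.0009576 m/day.
Seepage velocity v = q / n_e = 0.0009576 / 0.19 = 0.005040 m/day.

0.00504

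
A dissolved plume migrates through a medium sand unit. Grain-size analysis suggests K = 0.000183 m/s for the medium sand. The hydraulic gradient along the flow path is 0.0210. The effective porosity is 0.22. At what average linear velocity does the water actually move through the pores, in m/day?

1.51

Convert K: 0.000183 m/s × 86400 = 15.81 m/day.
Hydraulic gradient i = 0.0210.
Darcy flux q = K · i = 15.81 × 0.02100 = 0.3320 m/day.
Seepage velocity v = q / n_e = 0.3320 / 0.22 = 1.509 m/day.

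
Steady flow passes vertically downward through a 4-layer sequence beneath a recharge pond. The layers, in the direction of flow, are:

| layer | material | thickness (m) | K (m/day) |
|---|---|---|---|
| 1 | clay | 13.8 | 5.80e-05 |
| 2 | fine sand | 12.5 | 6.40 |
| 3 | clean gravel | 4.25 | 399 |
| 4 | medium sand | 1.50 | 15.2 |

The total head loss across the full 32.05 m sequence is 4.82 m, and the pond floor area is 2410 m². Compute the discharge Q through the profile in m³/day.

Flow is perpendicular to layering, so the layers act in series and the equivalent K is the thickness-weighted harmonic mean.
Total thickness L = 13.8 + 12.5 + 4.25 + 1.50 = 32.05 m.
Σ(b_i/K_i) = 13.8/5.80e-05 + 12.5/6.40 + 4.25/399 + 1.50/15.2 = 2.379e+05 d.
K_eq = L / Σ(b_i/K_i) = 32.05 / 2.379e+05 = 0.0001347 m/day.
Q = K_eq · A · (Δh/L) = 0.0001347 × 2410 × (4.82/32.05) = 0.04882 m³/day.

0.0488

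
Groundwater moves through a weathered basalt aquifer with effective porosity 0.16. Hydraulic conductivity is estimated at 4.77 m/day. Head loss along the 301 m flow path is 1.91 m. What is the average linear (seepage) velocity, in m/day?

0.189

Hydraulic gradient i = Δh / L = 1.91 / 301 = 0.006346.
Darcy flux q = K · i = 4.770 × 0.006346 = 0.03027 m/day.
Seepage velocity v = q / n_e = 0.03027 / 0.16 = 0.1892 m/day.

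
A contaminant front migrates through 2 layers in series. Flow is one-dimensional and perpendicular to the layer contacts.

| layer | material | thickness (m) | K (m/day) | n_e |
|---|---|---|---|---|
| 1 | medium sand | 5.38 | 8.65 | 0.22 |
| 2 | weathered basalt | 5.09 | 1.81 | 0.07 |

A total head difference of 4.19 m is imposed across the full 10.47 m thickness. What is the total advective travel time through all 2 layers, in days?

With flow normal to the layers, continuity requires the same specific discharge q through every layer.
Σ(b_i/K_i) = 5.38/8.65 + 5.09/1.81 = 3.434 d.
q = Δh / Σ(b_i/K_i) = 4.19 / 3.434 = 1.220 m/day.
In each layer the seepage velocity is v_i = q/n_i, so the layer transit time is t_i = b_i·n_i / q:
  layer 1 (medium sand): t_1 = 5.38 × 0.22 / 1.220 = 0.9701 d
  layer 2 (weathered basalt): t_2 = 5.09 × 0.07 / 1.220 = 0.2920 d
Total t = Σ t_i = 1.262 days.

1.26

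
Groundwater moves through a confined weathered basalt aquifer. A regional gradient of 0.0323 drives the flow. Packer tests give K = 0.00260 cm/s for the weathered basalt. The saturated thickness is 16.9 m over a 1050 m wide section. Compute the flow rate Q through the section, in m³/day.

Convert K: 0.00260 cm/s × 864 = 2.246 m/day.
Cross-sectional area A = 1050 × 16.9 = 17745 m².
Hydraulic gradient i = 0.0323.
Darcy's law: Q = K · A · i = 2.246 × 17745 × 0.03230 = 1288 m³/day.

1290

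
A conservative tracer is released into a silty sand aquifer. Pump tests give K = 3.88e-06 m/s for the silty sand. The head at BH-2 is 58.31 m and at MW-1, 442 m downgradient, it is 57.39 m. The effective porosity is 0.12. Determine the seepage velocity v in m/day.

Convert K: 3.88e-06 m/s × 86400 = 0.3352 m/day.
Hydraulic gradient i = (58.31 − 57.39) / 442 = 0.92 / 442 = 0.002081.
Darcy flux q = K · i = 0.3352 × 0.002081 = 0.0006978 m/day.
Seepage velocity v = q / n_e = 0.0006978 / 0.12 = 0.005815 m/day.

0.00581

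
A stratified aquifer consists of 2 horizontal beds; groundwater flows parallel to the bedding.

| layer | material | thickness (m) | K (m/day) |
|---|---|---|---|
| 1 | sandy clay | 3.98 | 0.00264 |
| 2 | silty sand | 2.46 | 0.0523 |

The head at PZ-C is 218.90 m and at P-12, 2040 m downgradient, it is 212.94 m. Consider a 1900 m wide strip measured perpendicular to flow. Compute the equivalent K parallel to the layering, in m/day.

Flow is parallel to layering, so each bed carries its own Darcy discharge and the transmissivities add.
Σ(K_i·b_i) = 0.00264×3.98 + 0.0523×2.46 = 0.1392 m²/day.
Total thickness b = 6.440 m, so K_eq = Σ(K_i·b_i)/b = 0.02161 m/day.

0.0216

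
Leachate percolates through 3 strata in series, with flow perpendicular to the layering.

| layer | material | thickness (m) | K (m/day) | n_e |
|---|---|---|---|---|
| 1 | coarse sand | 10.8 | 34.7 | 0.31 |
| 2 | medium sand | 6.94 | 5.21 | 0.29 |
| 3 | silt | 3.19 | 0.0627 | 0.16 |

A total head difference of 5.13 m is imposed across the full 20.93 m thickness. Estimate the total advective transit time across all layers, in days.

60.1

With flow normal to the layers, continuity requires the same specific discharge q through every layer.
Σ(b_i/K_i) = 10.8/34.7 + 6.94/5.21 + 3.19/0.0627 = 52.52 d.
q = Δh / Σ(b_i/K_i) = 5.13 / 52.52 = 0.09768 m/day.
In each layer the seepage velocity is v_i = q/n_i, so the layer transit time is t_i = b_i·n_i / q:
  layer 1 (coarse sand): t_1 = 10.8 × 0.31 / 0.09768 = 34.28 d
  layer 2 (medium sand): t_2 = 6.94 × 0.29 / 0.09768 = 20.60 d
  layer 3 (silt): t_3 = 3.19 × 0.16 / 0.09768 = 5.225 d
Total t = Σ t_i = 60.11 days.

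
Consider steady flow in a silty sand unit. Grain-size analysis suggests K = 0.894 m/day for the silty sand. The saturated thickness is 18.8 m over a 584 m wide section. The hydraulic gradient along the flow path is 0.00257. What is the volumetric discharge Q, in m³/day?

Cross-sectional area A = 584 × 18.8 = 10979 m².
Hydraulic gradient i = 0.00257.
Darcy's law: Q = K · A · i = 0.8940 × 10979 × 0.002570 = 25.23 m³/day.

25.2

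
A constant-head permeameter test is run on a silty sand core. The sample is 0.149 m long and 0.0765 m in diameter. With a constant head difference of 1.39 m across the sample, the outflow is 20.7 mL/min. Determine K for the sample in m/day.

0.695

Cross-sectional area A = π·(d/2)² = π × (0.0765/2)² = 0.004596 m².
Convert discharge: 20.7 mL/min = 3.450e-07 m³/s.
Darcy's law rearranged: K = Q·L / (A·Δh) = 3.450e-07 × 0.149 / (0.004596 × 1.39) = 8.046e-06 m/s = 0.6952 m/day.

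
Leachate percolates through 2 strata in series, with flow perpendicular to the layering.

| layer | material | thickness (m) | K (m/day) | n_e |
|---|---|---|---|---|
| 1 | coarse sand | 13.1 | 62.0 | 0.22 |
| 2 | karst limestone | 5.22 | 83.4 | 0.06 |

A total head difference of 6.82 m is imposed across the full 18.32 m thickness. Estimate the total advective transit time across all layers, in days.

0.128

With flow normal to the layers, continuity requires the same specific discharge q through every layer.
Σ(b_i/K_i) = 13.1/62.0 + 5.22/83.4 = 0.2739 d.
q = Δh / Σ(b_i/K_i) = 6.82 / 0.2739 = 24.90 m/day.
In each layer the seepage velocity is v_i = q/n_i, so the layer transit time is t_i = b_i·n_i / q:
  layer 1 (coarse sand): t_1 = 13.1 × 0.22 / 24.90 = 0.1157 d
  layer 2 (karst limestone): t_2 = 5.22 × 0.06 / 24.90 = 0.01258 d
Total t = Σ t_i = 0.1283 days.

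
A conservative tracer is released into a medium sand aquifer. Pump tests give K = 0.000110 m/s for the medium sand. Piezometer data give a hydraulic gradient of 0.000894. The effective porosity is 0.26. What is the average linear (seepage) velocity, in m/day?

0.0327

Convert K: 0.000110 m/s × 86400 = 9.504 m/day.
Hydraulic gradient i = 0.000894.
Darcy flux q = K · i = 9.504 × 0.0008940 = 0.008497 m/day.
Seepage velocity v = q / n_e = 0.008497 / 0.26 = 0.03268 m/day.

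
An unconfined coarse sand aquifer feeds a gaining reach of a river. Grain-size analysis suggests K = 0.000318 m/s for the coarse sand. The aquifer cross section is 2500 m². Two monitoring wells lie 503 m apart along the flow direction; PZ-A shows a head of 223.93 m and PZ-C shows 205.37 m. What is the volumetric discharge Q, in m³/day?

2530

Convert K: 0.000318 m/s × 86400 = 27.48 m/day.
Hydraulic gradient i = (223.93 − 205.37) / 503 = 18.56 / 503 = 0.03690.
Darcy's law: Q = K · A · i = 27.48 × 2500 × 0.03690 = 2534 m³/day.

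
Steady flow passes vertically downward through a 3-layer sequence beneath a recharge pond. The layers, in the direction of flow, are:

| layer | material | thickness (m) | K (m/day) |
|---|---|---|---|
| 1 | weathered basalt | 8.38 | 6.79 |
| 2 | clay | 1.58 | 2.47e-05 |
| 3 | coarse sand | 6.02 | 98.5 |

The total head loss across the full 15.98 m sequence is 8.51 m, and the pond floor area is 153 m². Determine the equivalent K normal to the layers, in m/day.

Flow is perpendicular to layering, so the layers act in series and the equivalent K is the thickness-weighted harmonic mean.
Total thickness L = 8.38 + 1.58 + 6.02 = 15.98 m.
Σ(b_i/K_i) = 8.38/6.79 + 1.58/2.47e-05 + 6.02/98.5 = 63969 d.
K_eq = L / Σ(b_i/K_i) = 15.98 / 63969 = 0.0002498 m/day.

0.000250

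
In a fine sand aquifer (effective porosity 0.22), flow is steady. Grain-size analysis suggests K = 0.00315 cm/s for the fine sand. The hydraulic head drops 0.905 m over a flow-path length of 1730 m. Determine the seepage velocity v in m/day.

Convert K: 0.00315 cm/s × 864 = 2.722 m/day.
Hydraulic gradient i = Δh / L = 0.905 / 1730 = 0.0005231.
Darcy flux q = K · i = 2.722 × 0.0005231 = 0.001424 m/day.
Seepage velocity v = q / n_e = 0.001424 / 0.22 = 0.006471 m/day.

0.00647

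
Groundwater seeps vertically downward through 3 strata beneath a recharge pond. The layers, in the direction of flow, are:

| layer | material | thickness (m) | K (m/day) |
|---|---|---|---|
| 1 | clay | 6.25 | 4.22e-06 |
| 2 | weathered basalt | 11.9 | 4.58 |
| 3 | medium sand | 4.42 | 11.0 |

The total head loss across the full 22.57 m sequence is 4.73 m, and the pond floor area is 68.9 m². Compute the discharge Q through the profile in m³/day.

Flow is perpendicular to layering, so the layers act in series and the equivalent K is the thickness-weighted harmonic mean.
Total thickness L = 6.25 + 11.9 + 4.42 = 22.57 m.
Σ(b_i/K_i) = 6.25/4.22e-06 + 11.9/4.58 + 4.42/11.0 = 1.481e+06 d.
K_eq = L / Σ(b_i/K_i) = 22.57 / 1.481e+06 = 1.524e-05 m/day.
Q = K_eq · A · (Δh/L) = 1.524e-05 × 68.9 × (4.73/22.57) = 0.0002200 m³/day.

0.000220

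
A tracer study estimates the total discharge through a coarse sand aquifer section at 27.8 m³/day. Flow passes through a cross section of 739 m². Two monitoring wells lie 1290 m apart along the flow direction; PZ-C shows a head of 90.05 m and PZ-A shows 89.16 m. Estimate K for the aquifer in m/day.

Hydraulic gradient i = (90.05 − 89.16) / 1290 = 0.89 / 1290 = 0.0006899.
From Q = K·A·i, K = Q / (A·i) = 27.8 / (739.0 × 0.0006899) = 54.53 m/day.

54.5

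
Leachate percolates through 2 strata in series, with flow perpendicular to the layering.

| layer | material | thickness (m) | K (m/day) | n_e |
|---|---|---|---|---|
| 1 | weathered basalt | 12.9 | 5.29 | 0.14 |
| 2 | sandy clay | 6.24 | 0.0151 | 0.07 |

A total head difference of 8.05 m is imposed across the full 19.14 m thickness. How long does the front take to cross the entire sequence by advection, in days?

116

With flow normal to the layers, continuity requires the same specific discharge q through every layer.
Σ(b_i/K_i) = 12.9/5.29 + 6.24/0.0151 = 415.7 d.
q = Δh / Σ(b_i/K_i) = 8.05 / 415.7 = 0.01937 m/day.
In each layer the seepage velocity is v_i = q/n_i, so the layer transit time is t_i = b_i·n_i / q:
  layer 1 (weathered basalt): t_1 = 12.9 × 0.14 / 0.01937 = 93.26 d
  layer 2 (sandy clay): t_2 = 6.24 × 0.07 / 0.01937 = 22.56 d
Total t = Σ t_i = 115.8 days.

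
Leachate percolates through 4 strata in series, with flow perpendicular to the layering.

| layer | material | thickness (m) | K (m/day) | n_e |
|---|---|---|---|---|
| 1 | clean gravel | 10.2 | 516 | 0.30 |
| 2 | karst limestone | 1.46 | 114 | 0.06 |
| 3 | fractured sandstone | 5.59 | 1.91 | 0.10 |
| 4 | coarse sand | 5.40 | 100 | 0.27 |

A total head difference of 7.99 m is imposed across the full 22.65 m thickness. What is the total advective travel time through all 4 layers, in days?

With flow normal to the layers, continuity requires the same specific discharge q through every layer.
Σ(b_i/K_i) = 10.2/516 + 1.46/114 + 5.59/1.91 + 5.40/100 = 3.013 d.
q = Δh / Σ(b_i/K_i) = 7.99 / 3.013 = 2.652 m/day.
In each layer the seepage velocity is v_i = q/n_i, so the layer transit time is t_i = b_i·n_i / q:
  layer 1 (clean gravel): t_1 = 10.2 × 0.30 / 2.652 = 1.154 d
  layer 2 (karst limestone): t_2 = 1.46 × 0.06 / 2.652 = 0.03304 d
  layer 3 (fractured sandstone): t_3 = 5.59 × 0.10 / 2.652 = 0.2108 d
  layer 4 (coarse sand): t_4 = 5.40 × 0.27 / 2.652 = 0.5499 d
Total t = Σ t_i = 1.948 days.

1.95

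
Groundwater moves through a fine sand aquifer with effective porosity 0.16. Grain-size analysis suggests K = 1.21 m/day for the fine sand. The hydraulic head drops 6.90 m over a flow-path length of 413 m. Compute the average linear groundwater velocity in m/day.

Hydraulic gradient i = Δh / L = 6.90 / 413 = 0.01671.
Darcy flux q = K · i = 1.210 × 0.01671 = 0.02022 m/day.
Seepage velocity v = q / n_e = 0.02022 / 0.16 = 0.1263 m/day.

0.126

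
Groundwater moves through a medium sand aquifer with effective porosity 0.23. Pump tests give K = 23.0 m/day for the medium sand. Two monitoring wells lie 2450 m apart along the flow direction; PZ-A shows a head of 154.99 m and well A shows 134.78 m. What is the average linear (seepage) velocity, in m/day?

0.825

Hydraulic gradient i = (154.99 − 134.78) / 2450 = 20.21 / 2450 = 0.008249.
Darcy flux q = K · i = 23.00 × 0.008249 = 0.1897 m/day.
Seepage velocity v = q / n_e = 0.1897 / 0.23 = 0.8249 m/day.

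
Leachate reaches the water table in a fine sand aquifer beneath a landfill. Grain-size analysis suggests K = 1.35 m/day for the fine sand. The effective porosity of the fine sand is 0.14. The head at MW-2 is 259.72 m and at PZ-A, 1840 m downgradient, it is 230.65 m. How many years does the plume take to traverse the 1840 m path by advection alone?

33.1

Hydraulic gradient i = (259.72 − 230.65) / 1840 = 29.07 / 1840 = 0.01580.
Darcy flux q = K · i = 1.350 × 0.01580 = 0.02133 m/day.
Seepage velocity v = q / n_e = 0.02133 / 0.14 = 0.1523 m/day.
Travel time t = L / v = 1840 / 0.1523 = 12078 days = 33.07 years.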